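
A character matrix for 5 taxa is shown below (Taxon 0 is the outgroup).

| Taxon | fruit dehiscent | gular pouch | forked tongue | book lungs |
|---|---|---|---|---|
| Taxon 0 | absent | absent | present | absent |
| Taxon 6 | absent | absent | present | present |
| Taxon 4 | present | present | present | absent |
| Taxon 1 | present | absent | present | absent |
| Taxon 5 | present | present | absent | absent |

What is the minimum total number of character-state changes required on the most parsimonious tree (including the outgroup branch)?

4

Character polarity is set by the outgroup: the derived state is whichever differs from the outgroup's state, so for forked tongue the derived state is 'absent', and for the remaining characters it is 'present'.
fruit dehiscent (derived state 'present') is shared by Taxon 1, Taxon 4, and Taxon 5 — a synapomorphy uniting that clade.
gular pouch: derived state 'present' in Taxon 4 and Taxon 5 only — synapomorphy for {Taxon 4, Taxon 5}.
forked tongue (derived state 'absent') is unique to Taxon 5 (autapomorphy; uninformative for grouping).
book lungs (derived state 'present') is unique to Taxon 6 (autapomorphy; uninformative for grouping).
Most parsimonious ingroup topology: (Taxon 6,((Taxon 4,Taxon 5),Taxon 1)).
Changes per character on this tree: fruit dehiscent: 1; gular pouch: 1; forked tongue: 1; book lungs: 1.
Total = 4.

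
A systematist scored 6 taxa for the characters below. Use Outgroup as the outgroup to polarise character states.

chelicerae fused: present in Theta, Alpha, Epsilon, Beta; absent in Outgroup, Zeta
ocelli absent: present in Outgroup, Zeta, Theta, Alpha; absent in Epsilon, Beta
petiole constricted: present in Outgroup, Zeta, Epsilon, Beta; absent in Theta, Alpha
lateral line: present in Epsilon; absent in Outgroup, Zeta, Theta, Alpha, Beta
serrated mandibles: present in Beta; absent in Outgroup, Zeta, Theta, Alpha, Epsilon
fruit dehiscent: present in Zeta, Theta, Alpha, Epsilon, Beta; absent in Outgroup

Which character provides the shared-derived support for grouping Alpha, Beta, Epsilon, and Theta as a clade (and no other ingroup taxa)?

Character polarity is set by the outgroup: the derived state is whichever differs from the outgroup's state, so for ocelli absent, petiole constricted the derived state is 'absent', and for the remaining characters it is 'present'.
chelicerae fused: derived state 'present' in Alpha, Beta, Epsilon, and Theta only — synapomorphy for {Alpha, Beta, Epsilon, Theta}.
ocelli absent (derived state 'absent') is shared by Beta and Epsilon — a synapomorphy uniting that clade.
petiole constricted (derived state 'absent') is shared by Alpha and Theta — a synapomorphy uniting that clade.
lateral line (derived state 'present') is unique to Epsilon (autapomorphy; uninformative for grouping).
serrated mandibles (derived state 'present') is unique to Beta (autapomorphy; uninformative for grouping).
All ingroup taxa share the derived state 'present' for fruit dehiscent; it defines the ingroup but does not resolve relationships within it.
Most parsimonious ingroup topology: (Zeta,((Theta,Alpha),(Epsilon,Beta))).
The clade {Alpha, Beta, Epsilon, Theta} is supported by chelicerae fused: its derived state 'present' occurs in exactly those taxa and in no other taxon (including the outgroup).

chelicerae fused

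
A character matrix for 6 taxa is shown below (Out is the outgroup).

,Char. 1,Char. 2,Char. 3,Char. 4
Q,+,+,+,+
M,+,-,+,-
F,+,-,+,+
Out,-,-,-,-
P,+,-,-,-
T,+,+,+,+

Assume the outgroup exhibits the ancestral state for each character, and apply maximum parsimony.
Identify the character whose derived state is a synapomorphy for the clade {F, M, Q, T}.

The outgroup has state '-' for every character, so '+' is the derived state throughout.
All ingroup taxa share the derived state '+' for Char. 1; it defines the ingroup but does not resolve relationships within it.
Only Q and T show the derived state '+' for Char. 2, supporting them as a clade.
Char. 3: derived state '+' in F, M, Q, and T only — synapomorphy for {F, M, Q, T}.
Char. 4 (derived state '+') is shared by F, Q, and T — a synapomorphy uniting that clade.
Most parsimonious ingroup topology: ((M,((Q,T),F)),P).
The clade {F, M, Q, T} is supported by Char. 3: its derived state '+' occurs in exactly those taxa and in no other taxon (including the outgroup).

Char. 3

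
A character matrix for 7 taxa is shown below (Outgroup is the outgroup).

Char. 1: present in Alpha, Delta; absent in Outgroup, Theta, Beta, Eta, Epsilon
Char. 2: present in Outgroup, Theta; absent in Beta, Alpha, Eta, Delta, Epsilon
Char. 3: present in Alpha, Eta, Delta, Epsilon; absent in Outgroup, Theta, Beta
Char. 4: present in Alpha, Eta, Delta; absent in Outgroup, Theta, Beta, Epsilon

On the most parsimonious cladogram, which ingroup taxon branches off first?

Character polarity is set by the outgroup: the derived state is whichever differs from the outgroup's state, so for Char. 2 the derived state is 'absent', and for the remaining characters it is 'present'.
Char. 1: derived state 'present' in Alpha and Delta only — synapomorphy for {Alpha, Delta}.
Only Alpha, Beta, Delta, Epsilon, and Eta show the derived state 'absent' for Char. 2, supporting them as a clade.
Char. 3 (derived state 'present') is shared by Alpha, Delta, Epsilon, and Eta — a synapomorphy uniting that clade.
Only Alpha, Delta, and Eta show the derived state 'present' for Char. 4, supporting them as a clade.
Most parsimonious ingroup topology: (Theta,(Beta,(((Alpha,Delta),Eta),Epsilon))).
Theta is sister to the clade containing all other ingroup taxa, so it is the earliest-diverging (most basal) ingroup lineage.

Theta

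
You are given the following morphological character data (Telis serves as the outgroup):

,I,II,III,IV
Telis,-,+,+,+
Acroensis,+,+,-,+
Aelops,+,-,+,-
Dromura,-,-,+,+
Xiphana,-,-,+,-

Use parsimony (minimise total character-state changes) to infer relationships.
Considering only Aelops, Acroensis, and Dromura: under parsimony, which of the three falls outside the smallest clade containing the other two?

Character polarity is set by the outgroup: the derived state is whichever differs from the outgroup's state, so for II, III, IV the derived state is '-', and for the remaining characters it is '+'.
I (state '+') occurs in Acroensis and Aelops but conflicts with the nesting implied by the other characters — most parsimoniously interpreted as homoplasy.
II: derived state '-' in Aelops, Dromura, and Xiphana only — synapomorphy for {Aelops, Dromura, Xiphana}.
III: derived state '-' in Acroensis only — an autapomorphy, so it tells us nothing about relationships among taxa.
IV (derived state '-') is shared by Aelops and Xiphana — a synapomorphy uniting that clade.
Most parsimonious ingroup topology: (Acroensis,((Aelops,Xiphana),Dromura)).
Aelops and Dromura share a more recent common ancestor with each other than either does with Acroensis, so Acroensis is the least closely related of the three.

Acroensis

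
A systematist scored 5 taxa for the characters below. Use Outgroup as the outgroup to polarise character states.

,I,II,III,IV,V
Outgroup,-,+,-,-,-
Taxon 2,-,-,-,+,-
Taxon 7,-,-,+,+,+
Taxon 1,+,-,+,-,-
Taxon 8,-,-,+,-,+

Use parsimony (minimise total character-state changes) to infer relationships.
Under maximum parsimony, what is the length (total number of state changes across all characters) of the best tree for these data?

Character polarity is set by the outgroup: the derived state is whichever differs from the outgroup's state, so for II the derived state is '-', and for the remaining characters it is '+'.
I: derived state '+' in Taxon 1 only — an autapomorphy, so it tells us nothing about relationships among taxa.
All ingroup taxa share the derived state '-' for II; it defines the ingroup but does not resolve relationships within it.
III: derived state '+' in Taxon 1, Taxon 7, and Taxon 8 only — synapomorphy for {Taxon 1, Taxon 7, Taxon 8}.
IV groups Taxon 2 and Taxon 7, which is incompatible with the clades supported by the remaining characters; treating it as convergent (homoplasy) costs fewer steps than any alternative tree.
V (derived state '+') is shared by Taxon 7 and Taxon 8 — a synapomorphy uniting that clade.
Most parsimonious ingroup topology: (Taxon 2,((Taxon 7,Taxon 8),Taxon 1)).
Changes per character on this tree: I: 1; II: 1; III: 1; IV: 2; V: 1.
Total = 6.

6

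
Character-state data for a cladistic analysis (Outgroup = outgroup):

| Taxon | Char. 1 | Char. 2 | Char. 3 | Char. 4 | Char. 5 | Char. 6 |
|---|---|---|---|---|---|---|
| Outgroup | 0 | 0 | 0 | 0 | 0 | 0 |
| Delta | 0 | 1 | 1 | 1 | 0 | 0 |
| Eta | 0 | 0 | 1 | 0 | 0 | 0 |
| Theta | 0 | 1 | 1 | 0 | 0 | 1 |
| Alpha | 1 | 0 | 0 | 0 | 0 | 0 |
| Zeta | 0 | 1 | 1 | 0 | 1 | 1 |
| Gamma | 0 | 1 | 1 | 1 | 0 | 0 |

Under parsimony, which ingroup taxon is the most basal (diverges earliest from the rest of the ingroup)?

The outgroup has state '0' for every character, so '1' is the derived state throughout.
Char. 1 (derived state '1') is unique to Alpha (autapomorphy; uninformative for grouping).
Char. 2: derived state '1' in Delta, Gamma, Theta, and Zeta only — synapomorphy for {Delta, Gamma, Theta, Zeta}.
Char. 3: derived state '1' in Delta, Eta, Gamma, Theta, and Zeta only — synapomorphy for {Delta, Eta, Gamma, Theta, Zeta}.
Only Delta and Gamma show the derived state '1' for Char. 4, supporting them as a clade.
Char. 5 (derived state '1') is unique to Zeta (autapomorphy; uninformative for grouping).
Char. 6: derived state '1' in Theta and Zeta only — synapomorphy for {Theta, Zeta}.
Most parsimonious ingroup topology: ((((Delta,Gamma),(Theta,Zeta)),Eta),Alpha).
Alpha is sister to the clade containing all other ingroup taxa, so it is the earliest-diverging (most basal) ingroup lineage.

Alpha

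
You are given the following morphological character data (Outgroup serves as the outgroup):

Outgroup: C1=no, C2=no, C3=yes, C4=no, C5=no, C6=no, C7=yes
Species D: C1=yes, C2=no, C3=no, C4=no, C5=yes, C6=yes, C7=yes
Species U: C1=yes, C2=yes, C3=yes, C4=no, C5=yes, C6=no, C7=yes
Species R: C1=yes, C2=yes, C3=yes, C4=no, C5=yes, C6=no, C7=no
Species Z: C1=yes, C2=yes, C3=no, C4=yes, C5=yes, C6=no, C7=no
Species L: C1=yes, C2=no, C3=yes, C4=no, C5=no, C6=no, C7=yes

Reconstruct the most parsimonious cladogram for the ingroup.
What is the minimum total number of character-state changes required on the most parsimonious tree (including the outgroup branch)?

8

Character polarity is set by the outgroup: the derived state is whichever differs from the outgroup's state, so for C3, C7 the derived state is 'no', and for the remaining characters it is 'yes'.
C1 (derived state 'yes') is shared by all ingroup taxa — unites the whole ingroup.
Only Species R, Species U, and Species Z show the derived state 'yes' for C2, supporting them as a clade.
C3 (state 'no') occurs in Species D and Species Z but conflicts with the nesting implied by the other characters — most parsimoniously interpreted as homoplasy.
C4: derived state 'yes' in Species Z only — an autapomorphy, so it tells us nothing about relationships among taxa.
C5: derived state 'yes' in Species D, Species R, Species U, and Species Z only — synapomorphy for {Species D, Species R, Species U, Species Z}.
C6 (derived state 'yes') is unique to Species D (autapomorphy; uninformative for grouping).
C7: derived state 'no' in Species R and Species Z only — synapomorphy for {Species R, Species Z}.
Most parsimonious ingroup topology: ((Species D,(Species U,(Species R,Species Z))),Species L).
Changes per character on this tree: C1: 1; C2: 1; C3: 2; C4: 1; C5: 1; C6: 1; C7: 1.
Total = 8.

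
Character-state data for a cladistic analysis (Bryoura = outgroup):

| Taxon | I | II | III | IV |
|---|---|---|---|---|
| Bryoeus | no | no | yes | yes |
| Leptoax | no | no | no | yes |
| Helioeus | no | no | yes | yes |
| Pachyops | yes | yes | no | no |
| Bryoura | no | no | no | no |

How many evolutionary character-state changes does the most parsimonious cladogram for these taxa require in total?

4

The outgroup has state 'no' for every character, so 'yes' is the derived state throughout.
I: derived state 'yes' in Pachyops only — an autapomorphy, so it tells us nothing about relationships among taxa.
II: derived state 'yes' in Pachyops only — an autapomorphy, so it tells us nothing about relationships among taxa.
III (derived state 'yes') is shared by Bryoeus and Helioeus — a synapomorphy uniting that clade.
IV: derived state 'yes' in Bryoeus, Helioeus, and Leptoax only — synapomorphy for {Bryoeus, Helioeus, Leptoax}.
Most parsimonious ingroup topology: (Pachyops,((Helioeus,Bryoeus),Leptoax)).
Changes per character on this tree: I: 1; II: 1; III: 1; IV: 1.
Total = 4.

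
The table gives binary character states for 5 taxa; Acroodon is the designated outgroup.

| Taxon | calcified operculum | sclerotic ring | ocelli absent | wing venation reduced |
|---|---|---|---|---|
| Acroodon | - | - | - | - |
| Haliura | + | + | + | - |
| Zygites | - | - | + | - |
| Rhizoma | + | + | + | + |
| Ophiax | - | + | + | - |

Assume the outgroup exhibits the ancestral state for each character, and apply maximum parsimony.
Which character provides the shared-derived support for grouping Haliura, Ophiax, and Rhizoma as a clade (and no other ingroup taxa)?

The outgroup has state '-' for every character, so '+' is the derived state throughout.
calcified operculum (derived state '+') is shared by Haliura and Rhizoma — a synapomorphy uniting that clade.
sclerotic ring (derived state '+') is shared by Haliura, Ophiax, and Rhizoma — a synapomorphy uniting that clade.
ocelli absent (derived state '+') is shared by all ingroup taxa — unites the whole ingroup.
wing venation reduced (derived state '+') is unique to Rhizoma (autapomorphy; uninformative for grouping).
Most parsimonious ingroup topology: (((Haliura,Rhizoma),Ophiax),Zygites).
The clade {Haliura, Ophiax, Rhizoma} is supported by sclerotic ring: its derived state '+' occurs in exactly those taxa and in no other taxon (including the outgroup).

sclerotic ring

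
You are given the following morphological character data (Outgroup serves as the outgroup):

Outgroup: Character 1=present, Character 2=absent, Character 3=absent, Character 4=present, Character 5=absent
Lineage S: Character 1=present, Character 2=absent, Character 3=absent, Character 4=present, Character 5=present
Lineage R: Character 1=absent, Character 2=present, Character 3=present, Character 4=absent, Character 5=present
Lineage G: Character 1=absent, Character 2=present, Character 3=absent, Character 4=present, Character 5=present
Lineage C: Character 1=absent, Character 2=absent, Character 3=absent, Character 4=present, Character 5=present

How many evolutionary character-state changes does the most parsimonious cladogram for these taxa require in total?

Character polarity is set by the outgroup: the derived state is whichever differs from the outgroup's state, so for Character 1, Character 4 the derived state is 'absent', and for the remaining characters it is 'present'.
Character 1 (derived state 'absent') is shared by Lineage C, Lineage G, and Lineage R — a synapomorphy uniting that clade.
Character 2: derived state 'present' in Lineage G and Lineage R only — synapomorphy for {Lineage G, Lineage R}.
Character 3: derived state 'present' in Lineage R only — an autapomorphy, so it tells us nothing about relationships among taxa.
Character 4 (derived state 'absent') is unique to Lineage R (autapomorphy; uninformative for grouping).
Character 5 (derived state 'present') is shared by all ingroup taxa — unites the whole ingroup.
Most parsimonious ingroup topology: (Lineage S,((Lineage R,Lineage G),Lineage C)).
Changes per character on this tree: Character 1: 1; Character 2: 1; Character 3: 1; Character 4: 1; Character 5: 1.
Total = 5.

5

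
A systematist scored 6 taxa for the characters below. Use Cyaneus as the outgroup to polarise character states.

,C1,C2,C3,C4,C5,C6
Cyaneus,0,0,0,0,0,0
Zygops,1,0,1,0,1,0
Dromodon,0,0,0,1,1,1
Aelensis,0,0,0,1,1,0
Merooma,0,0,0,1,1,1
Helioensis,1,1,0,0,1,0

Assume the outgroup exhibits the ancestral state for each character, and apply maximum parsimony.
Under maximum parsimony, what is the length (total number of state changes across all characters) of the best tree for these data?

6

The outgroup has state '0' for every character, so '1' is the derived state throughout.
C1 (derived state '1') is shared by Helioensis and Zygops — a synapomorphy uniting that clade.
C2: derived state '1' in Helioensis only — an autapomorphy, so it tells us nothing about relationships among taxa.
C3: derived state '1' in Zygops only — an autapomorphy, so it tells us nothing about relationships among taxa.
C4 (derived state '1') is shared by Aelensis, Dromodon, and Merooma — a synapomorphy uniting that clade.
All ingroup taxa share the derived state '1' for C5; it defines the ingroup but does not resolve relationships within it.
C6 (derived state '1') is shared by Dromodon and Merooma — a synapomorphy uniting that clade.
Most parsimonious ingroup topology: ((Zygops,Helioensis),((Dromodon,Merooma),Aelensis)).
Changes per character on this tree: C1: 1; C2: 1; C3: 1; C4: 1; C5: 1; C6: 1.
Total = 6.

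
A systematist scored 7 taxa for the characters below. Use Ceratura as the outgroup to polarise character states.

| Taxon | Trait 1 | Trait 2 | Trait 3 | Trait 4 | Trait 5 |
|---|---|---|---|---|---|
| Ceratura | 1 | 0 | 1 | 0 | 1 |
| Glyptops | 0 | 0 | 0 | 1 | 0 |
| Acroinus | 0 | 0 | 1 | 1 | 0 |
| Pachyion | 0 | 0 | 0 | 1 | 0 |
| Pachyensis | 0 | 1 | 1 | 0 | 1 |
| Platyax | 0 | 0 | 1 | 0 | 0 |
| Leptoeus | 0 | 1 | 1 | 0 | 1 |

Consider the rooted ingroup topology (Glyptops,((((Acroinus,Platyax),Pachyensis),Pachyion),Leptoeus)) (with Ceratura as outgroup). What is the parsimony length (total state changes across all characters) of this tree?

11

Map each character onto (Glyptops,((((Acroinus,Platyax),Pachyensis),Pachyion),Leptoeus)) (rooted by Ceratura) and count the minimum state changes it requires (Fitch parsimony):
Trait 1: 1; Trait 2: 2; Trait 3: 2; Trait 4: 3; Trait 5: 3.
Total tree length = 11.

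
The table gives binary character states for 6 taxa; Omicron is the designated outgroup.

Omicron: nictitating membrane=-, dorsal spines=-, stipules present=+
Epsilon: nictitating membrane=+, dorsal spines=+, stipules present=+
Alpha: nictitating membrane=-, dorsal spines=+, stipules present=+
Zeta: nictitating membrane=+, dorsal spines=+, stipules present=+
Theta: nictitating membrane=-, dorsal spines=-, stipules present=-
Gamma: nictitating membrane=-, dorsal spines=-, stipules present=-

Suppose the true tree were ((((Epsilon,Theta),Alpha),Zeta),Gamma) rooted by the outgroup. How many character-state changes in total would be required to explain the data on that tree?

6

Map each character onto ((((Epsilon,Theta),Alpha),Zeta),Gamma) (rooted by Omicron) and count the minimum state changes it requires (Fitch parsimony):
nictitating membrane: 2; dorsal spines: 2; stipules present: 2.
Total tree length = 6.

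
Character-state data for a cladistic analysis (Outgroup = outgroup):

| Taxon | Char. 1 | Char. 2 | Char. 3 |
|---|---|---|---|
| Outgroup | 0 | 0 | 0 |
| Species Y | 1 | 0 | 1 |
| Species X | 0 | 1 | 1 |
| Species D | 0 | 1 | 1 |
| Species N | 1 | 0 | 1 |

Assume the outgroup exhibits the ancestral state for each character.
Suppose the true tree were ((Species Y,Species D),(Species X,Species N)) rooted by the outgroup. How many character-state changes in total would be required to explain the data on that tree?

Map each character onto ((Species Y,Species D),(Species X,Species N)) (rooted by Outgroup) and count the minimum state changes it requires (Fitch parsimony):
Char. 1: 2; Char. 2: 2; Char. 3: 1.
Total tree length = 5.

5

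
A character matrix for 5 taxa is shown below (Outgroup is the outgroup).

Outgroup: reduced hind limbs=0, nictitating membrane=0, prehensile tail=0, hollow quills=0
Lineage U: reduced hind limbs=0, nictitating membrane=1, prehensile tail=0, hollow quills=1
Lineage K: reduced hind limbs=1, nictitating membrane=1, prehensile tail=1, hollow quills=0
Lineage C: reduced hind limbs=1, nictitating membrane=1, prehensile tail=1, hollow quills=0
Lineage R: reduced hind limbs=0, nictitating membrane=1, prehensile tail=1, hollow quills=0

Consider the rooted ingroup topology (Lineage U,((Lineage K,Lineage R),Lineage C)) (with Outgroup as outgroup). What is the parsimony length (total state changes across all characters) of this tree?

5

Map each character onto (Lineage U,((Lineage K,Lineage R),Lineage C)) (rooted by Outgroup) and count the minimum state changes it requires (Fitch parsimony):
reduced hind limbs: 2; nictitating membrane: 1; prehensile tail: 1; hollow quills: 1.
Total tree length = 5.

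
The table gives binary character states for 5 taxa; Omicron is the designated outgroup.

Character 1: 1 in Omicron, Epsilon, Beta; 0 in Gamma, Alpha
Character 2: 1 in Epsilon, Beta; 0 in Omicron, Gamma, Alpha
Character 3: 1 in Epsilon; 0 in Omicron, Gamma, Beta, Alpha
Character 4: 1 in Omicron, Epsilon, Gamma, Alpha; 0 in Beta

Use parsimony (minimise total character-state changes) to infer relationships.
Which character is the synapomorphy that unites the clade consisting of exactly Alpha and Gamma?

Character polarity is set by the outgroup: the derived state is whichever differs from the outgroup's state, so for Character 1, Character 4 the derived state is '0', and for the remaining characters it is '1'.
Only Alpha and Gamma show the derived state '0' for Character 1, supporting them as a clade.
Only Beta and Epsilon show the derived state '1' for Character 2, supporting them as a clade.
Character 3 (derived state '1') is unique to Epsilon (autapomorphy; uninformative for grouping).
Character 4 (derived state '0') is unique to Beta (autapomorphy; uninformative for grouping).
Most parsimonious ingroup topology: ((Epsilon,Beta),(Gamma,Alpha)).
The clade {Alpha, Gamma} is supported by Character 1: its derived state '0' occurs in exactly those taxa and in no other taxon (including the outgroup).

Character 1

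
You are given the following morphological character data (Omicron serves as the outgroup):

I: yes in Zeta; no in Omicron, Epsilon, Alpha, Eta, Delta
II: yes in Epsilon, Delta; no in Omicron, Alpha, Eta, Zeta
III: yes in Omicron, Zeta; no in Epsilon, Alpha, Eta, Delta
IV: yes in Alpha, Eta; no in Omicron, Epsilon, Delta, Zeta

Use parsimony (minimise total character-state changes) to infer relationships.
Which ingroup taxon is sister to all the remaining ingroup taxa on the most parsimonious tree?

Zeta

Character polarity is set by the outgroup: the derived state is whichever differs from the outgroup's state, so for III the derived state is 'no', and for the remaining characters it is 'yes'.
I (derived state 'yes') is unique to Zeta (autapomorphy; uninformative for grouping).
II: derived state 'yes' in Delta and Epsilon only — synapomorphy for {Delta, Epsilon}.
III: derived state 'no' in Alpha, Delta, Epsilon, and Eta only — synapomorphy for {Alpha, Delta, Epsilon, Eta}.
Only Alpha and Eta show the derived state 'yes' for IV, supporting them as a clade.
Most parsimonious ingroup topology: (((Epsilon,Delta),(Alpha,Eta)),Zeta).
Zeta is sister to the clade containing all other ingroup taxa, so it is the earliest-diverging (most basal) ingroup lineage.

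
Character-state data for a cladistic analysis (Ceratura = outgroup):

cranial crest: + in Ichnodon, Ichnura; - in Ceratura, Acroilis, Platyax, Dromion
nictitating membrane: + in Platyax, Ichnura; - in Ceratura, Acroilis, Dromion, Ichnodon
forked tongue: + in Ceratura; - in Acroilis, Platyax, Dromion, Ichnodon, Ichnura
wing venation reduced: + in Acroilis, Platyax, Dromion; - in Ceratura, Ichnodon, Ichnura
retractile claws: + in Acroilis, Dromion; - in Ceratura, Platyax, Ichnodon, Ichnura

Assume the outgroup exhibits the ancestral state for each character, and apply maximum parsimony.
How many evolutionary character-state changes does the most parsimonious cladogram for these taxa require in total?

Character polarity is set by the outgroup: the derived state is whichever differs from the outgroup's state, so for forked tongue the derived state is '-', and for the remaining characters it is '+'.
cranial crest (derived state '+') is shared by Ichnodon and Ichnura — a synapomorphy uniting that clade.
nictitating membrane groups Ichnura and Platyax, which is incompatible with the clades supported by the remaining characters; treating it as convergent (homoplasy) costs fewer steps than any alternative tree.
forked tongue (derived state '-') is shared by all ingroup taxa — unites the whole ingroup.
wing venation reduced (derived state '+') is shared by Acroilis, Dromion, and Platyax — a synapomorphy uniting that clade.
Only Acroilis and Dromion show the derived state '+' for retractile claws, supporting them as a clade.
Most parsimonious ingroup topology: (((Acroilis,Dromion),Platyax),(Ichnodon,Ichnura)).
Changes per character on this tree: cranial crest: 1; nictitating membrane: 2; forked tongue: 1; wing venation reduced: 1; retractile claws: 1.
Total = 6.

6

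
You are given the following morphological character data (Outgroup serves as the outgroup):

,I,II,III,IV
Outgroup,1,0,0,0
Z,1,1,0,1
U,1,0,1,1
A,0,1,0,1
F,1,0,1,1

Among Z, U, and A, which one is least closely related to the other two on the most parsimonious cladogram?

U

Character polarity is set by the outgroup: the derived state is whichever differs from the outgroup's state, so for I the derived state is '0', and for the remaining characters it is '1'.
I (derived state '0') is unique to A (autapomorphy; uninformative for grouping).
II: derived state '1' in A and Z only — synapomorphy for {A, Z}.
Only F and U show the derived state '1' for III, supporting them as a clade.
IV (derived state '1') is shared by all ingroup taxa — unites the whole ingroup.
Most parsimonious ingroup topology: ((F,U),(Z,A)).
Z and A share a more recent common ancestor with each other than either does with U, so U is the least closely related of the three.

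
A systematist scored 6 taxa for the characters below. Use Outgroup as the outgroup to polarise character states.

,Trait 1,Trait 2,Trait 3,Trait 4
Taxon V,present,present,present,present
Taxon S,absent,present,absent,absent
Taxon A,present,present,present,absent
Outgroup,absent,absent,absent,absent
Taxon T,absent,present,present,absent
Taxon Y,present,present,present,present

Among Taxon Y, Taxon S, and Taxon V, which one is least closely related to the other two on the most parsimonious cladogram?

Taxon S

The outgroup has state 'absent' for every character, so 'present' is the derived state throughout.
Only Taxon A, Taxon V, and Taxon Y show the derived state 'present' for Trait 1, supporting them as a clade.
Trait 2 (derived state 'present') is shared by all ingroup taxa — unites the whole ingroup.
Trait 3: derived state 'present' in Taxon A, Taxon T, Taxon V, and Taxon Y only — synapomorphy for {Taxon A, Taxon T, Taxon V, Taxon Y}.
Trait 4 (derived state 'present') is shared by Taxon V and Taxon Y — a synapomorphy uniting that clade.
Most parsimonious ingroup topology: ((((Taxon V,Taxon Y),Taxon A),Taxon T),Taxon S).
Taxon V and Taxon Y share a more recent common ancestor with each other than either does with Taxon S, so Taxon S is the least closely related of the three.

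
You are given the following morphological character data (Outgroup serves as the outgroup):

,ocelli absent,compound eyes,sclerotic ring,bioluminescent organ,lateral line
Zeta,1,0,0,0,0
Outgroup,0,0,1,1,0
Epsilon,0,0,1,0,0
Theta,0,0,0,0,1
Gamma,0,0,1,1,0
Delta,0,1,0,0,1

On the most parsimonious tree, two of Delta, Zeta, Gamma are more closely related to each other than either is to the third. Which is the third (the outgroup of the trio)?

Character polarity is set by the outgroup: the derived state is whichever differs from the outgroup's state, so for sclerotic ring, bioluminescent organ the derived state is '0', and for the remaining characters it is '1'.
ocelli absent (derived state '1') is unique to Zeta (autapomorphy; uninformative for grouping).
compound eyes: derived state '1' in Delta only — an autapomorphy, so it tells us nothing about relationships among taxa.
sclerotic ring: derived state '0' in Delta, Theta, and Zeta only — synapomorphy for {Delta, Theta, Zeta}.
bioluminescent organ (derived state '0') is shared by Delta, Epsilon, Theta, and Zeta — a synapomorphy uniting that clade.
Only Delta and Theta show the derived state '1' for lateral line, supporting them as a clade.
Most parsimonious ingroup topology: (((Zeta,(Theta,Delta)),Epsilon),Gamma).
Zeta and Delta share a more recent common ancestor with each other than either does with Gamma, so Gamma is the least closely related of the three.

Gamma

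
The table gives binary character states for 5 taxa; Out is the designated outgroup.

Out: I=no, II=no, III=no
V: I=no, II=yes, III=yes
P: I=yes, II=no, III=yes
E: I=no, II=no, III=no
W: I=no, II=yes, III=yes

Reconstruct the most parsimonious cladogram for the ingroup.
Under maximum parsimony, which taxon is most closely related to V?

W

The outgroup has state 'no' for every character, so 'yes' is the derived state throughout.
I: derived state 'yes' in P only — an autapomorphy, so it tells us nothing about relationships among taxa.
II: derived state 'yes' in V and W only — synapomorphy for {V, W}.
Only P, V, and W show the derived state 'yes' for III, supporting them as a clade.
Most parsimonious ingroup topology: (((V,W),P),E).
V and W form a cherry on this tree, so they are sister taxa.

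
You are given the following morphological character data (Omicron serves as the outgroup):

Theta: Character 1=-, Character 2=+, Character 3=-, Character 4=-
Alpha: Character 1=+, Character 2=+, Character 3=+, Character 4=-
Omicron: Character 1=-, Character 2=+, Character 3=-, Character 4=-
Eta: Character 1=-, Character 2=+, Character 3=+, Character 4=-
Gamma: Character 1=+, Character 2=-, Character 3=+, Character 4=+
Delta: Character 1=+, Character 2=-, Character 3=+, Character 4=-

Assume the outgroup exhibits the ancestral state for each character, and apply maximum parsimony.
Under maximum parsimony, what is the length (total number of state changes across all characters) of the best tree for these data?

Character polarity is set by the outgroup: the derived state is whichever differs from the outgroup's state, so for Character 2 the derived state is '-', and for the remaining characters it is '+'.
Only Alpha, Delta, and Gamma show the derived state '+' for Character 1, supporting them as a clade.
Character 2 (derived state '-') is shared by Delta and Gamma — a synapomorphy uniting that clade.
Character 3: derived state '+' in Alpha, Delta, Eta, and Gamma only — synapomorphy for {Alpha, Delta, Eta, Gamma}.
Character 4 (derived state '+') is unique to Gamma (autapomorphy; uninformative for grouping).
Most parsimonious ingroup topology: (Theta,(((Delta,Gamma),Alpha),Eta)).
Changes per character on this tree: Character 1: 1; Character 2: 1; Character 3: 1; Character 4: 1.
Total = 4.

4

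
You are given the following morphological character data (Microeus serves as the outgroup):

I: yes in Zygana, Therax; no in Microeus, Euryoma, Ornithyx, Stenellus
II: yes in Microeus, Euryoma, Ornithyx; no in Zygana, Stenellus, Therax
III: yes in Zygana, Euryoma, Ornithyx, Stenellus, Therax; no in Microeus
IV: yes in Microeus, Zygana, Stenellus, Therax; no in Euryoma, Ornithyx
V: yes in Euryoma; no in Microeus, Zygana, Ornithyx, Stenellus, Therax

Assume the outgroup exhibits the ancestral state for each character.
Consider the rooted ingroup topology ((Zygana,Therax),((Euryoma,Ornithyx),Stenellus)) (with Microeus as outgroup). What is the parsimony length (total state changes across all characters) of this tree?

Map each character onto ((Zygana,Therax),((Euryoma,Ornithyx),Stenellus)) (rooted by Microeus) and count the minimum state changes it requires (Fitch parsimony):
I: 1; II: 2; III: 1; IV: 1; V: 1.
Total tree length = 6.

6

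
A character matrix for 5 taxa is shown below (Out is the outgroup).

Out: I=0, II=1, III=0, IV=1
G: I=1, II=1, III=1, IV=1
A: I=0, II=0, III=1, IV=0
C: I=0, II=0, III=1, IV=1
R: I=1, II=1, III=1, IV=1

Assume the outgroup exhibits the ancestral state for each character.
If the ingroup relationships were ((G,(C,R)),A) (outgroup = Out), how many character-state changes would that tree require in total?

Map each character onto ((G,(C,R)),A) (rooted by Out) and count the minimum state changes it requires (Fitch parsimony):
I: 2; II: 2; III: 1; IV: 1.
Total tree length = 6.

6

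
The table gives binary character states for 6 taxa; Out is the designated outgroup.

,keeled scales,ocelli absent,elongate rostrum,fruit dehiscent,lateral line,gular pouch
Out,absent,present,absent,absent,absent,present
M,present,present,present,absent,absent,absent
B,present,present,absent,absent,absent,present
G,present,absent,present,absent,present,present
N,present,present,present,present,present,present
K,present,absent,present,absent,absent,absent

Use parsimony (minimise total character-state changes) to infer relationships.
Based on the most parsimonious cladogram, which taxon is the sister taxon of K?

Character polarity is set by the outgroup: the derived state is whichever differs from the outgroup's state, so for ocelli absent, gular pouch the derived state is 'absent', and for the remaining characters it is 'present'.
keeled scales (derived state 'present') is shared by all ingroup taxa — unites the whole ingroup.
ocelli absent (state 'absent') occurs in G and K but conflicts with the nesting implied by the other characters — most parsimoniously interpreted as homoplasy.
Only G, K, M, and N show the derived state 'present' for elongate rostrum, supporting them as a clade.
fruit dehiscent (derived state 'present') is unique to N (autapomorphy; uninformative for grouping).
lateral line (derived state 'present') is shared by G and N — a synapomorphy uniting that clade.
Only K and M show the derived state 'absent' for gular pouch, supporting them as a clade.
Most parsimonious ingroup topology: (((M,K),(G,N)),B).
K and M form a cherry on this tree, so they are sister taxa.

M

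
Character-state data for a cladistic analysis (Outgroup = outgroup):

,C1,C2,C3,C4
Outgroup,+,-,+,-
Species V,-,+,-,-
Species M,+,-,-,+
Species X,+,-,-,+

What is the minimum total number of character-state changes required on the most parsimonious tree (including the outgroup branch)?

Character polarity is set by the outgroup: the derived state is whichever differs from the outgroup's state, so for C1, C3 the derived state is '-', and for the remaining characters it is '+'.
C1: derived state '-' in Species V only — an autapomorphy, so it tells us nothing about relationships among taxa.
C2: derived state '+' in Species V only — an autapomorphy, so it tells us nothing about relationships among taxa.
C3 (derived state '-') is shared by all ingroup taxa — unites the whole ingroup.
C4 (derived state '+') is shared by Species M and Species X — a synapomorphy uniting that clade.
Most parsimonious ingroup topology: ((Species M,Species X),Species V).
Changes per character on this tree: C1: 1; C2: 1; C3: 1; C4: 1.
Total = 4.

4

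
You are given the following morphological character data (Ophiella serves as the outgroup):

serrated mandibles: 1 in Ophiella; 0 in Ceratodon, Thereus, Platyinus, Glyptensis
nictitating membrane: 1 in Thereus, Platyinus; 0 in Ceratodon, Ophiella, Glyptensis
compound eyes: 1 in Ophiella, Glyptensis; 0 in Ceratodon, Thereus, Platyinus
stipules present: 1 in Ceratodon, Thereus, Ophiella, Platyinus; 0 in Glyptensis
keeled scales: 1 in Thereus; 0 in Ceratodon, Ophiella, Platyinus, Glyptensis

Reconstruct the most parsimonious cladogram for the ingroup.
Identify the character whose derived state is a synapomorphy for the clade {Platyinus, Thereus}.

nictitating membrane

Character polarity is set by the outgroup: the derived state is whichever differs from the outgroup's state, so for serrated mandibles, compound eyes, stipules present the derived state is '0', and for the remaining characters it is '1'.
All ingroup taxa share the derived state '0' for serrated mandibles; it defines the ingroup but does not resolve relationships within it.
nictitating membrane: derived state '1' in Platyinus and Thereus only — synapomorphy for {Platyinus, Thereus}.
compound eyes: derived state '0' in Ceratodon, Platyinus, and Thereus only — synapomorphy for {Ceratodon, Platyinus, Thereus}.
stipules present (derived state '0') is unique to Glyptensis (autapomorphy; uninformative for grouping).
keeled scales (derived state '1') is unique to Thereus (autapomorphy; uninformative for grouping).
Most parsimonious ingroup topology: (((Platyinus,Thereus),Ceratodon),Glyptensis).
The clade {Platyinus, Thereus} is supported by nictitating membrane: its derived state '1' occurs in exactly those taxa and in no other taxon (including the outgroup).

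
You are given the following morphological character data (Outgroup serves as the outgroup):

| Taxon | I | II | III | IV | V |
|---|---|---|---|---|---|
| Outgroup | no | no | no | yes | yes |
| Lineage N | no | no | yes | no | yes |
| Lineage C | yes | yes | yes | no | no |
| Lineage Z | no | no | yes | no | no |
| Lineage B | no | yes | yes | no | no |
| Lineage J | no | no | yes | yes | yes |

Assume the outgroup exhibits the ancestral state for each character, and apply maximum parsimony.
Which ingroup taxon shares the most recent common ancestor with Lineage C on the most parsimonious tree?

Character polarity is set by the outgroup: the derived state is whichever differs from the outgroup's state, so for IV, V the derived state is 'no', and for the remaining characters it is 'yes'.
I (derived state 'yes') is unique to Lineage C (autapomorphy; uninformative for grouping).
Only Lineage B and Lineage C show the derived state 'yes' for II, supporting them as a clade.
All ingroup taxa share the derived state 'yes' for III; it defines the ingroup but does not resolve relationships within it.
IV: derived state 'no' in Lineage B, Lineage C, Lineage N, and Lineage Z only — synapomorphy for {Lineage B, Lineage C, Lineage N, Lineage Z}.
Only Lineage B, Lineage C, and Lineage Z show the derived state 'no' for V, supporting them as a clade.
Most parsimonious ingroup topology: ((Lineage N,((Lineage C,Lineage B),Lineage Z)),Lineage J).
Lineage C and Lineage B form a cherry on this tree, so they are sister taxa.

Lineage B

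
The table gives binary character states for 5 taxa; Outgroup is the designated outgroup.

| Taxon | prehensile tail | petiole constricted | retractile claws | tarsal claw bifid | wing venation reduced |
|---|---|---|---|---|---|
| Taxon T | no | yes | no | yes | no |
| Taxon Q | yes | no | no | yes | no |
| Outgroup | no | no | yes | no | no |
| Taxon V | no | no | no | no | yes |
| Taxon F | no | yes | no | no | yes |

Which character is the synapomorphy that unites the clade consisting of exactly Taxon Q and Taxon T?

Character polarity is set by the outgroup: the derived state is whichever differs from the outgroup's state, so for retractile claws the derived state is 'no', and for the remaining characters it is 'yes'.
prehensile tail: derived state 'yes' in Taxon Q only — an autapomorphy, so it tells us nothing about relationships among taxa.
petiole constricted (state 'yes') occurs in Taxon F and Taxon T but conflicts with the nesting implied by the other characters — most parsimoniously interpreted as homoplasy.
retractile claws (derived state 'no') is shared by all ingroup taxa — unites the whole ingroup.
tarsal claw bifid: derived state 'yes' in Taxon Q and Taxon T only — synapomorphy for {Taxon Q, Taxon T}.
wing venation reduced (derived state 'yes') is shared by Taxon F and Taxon V — a synapomorphy uniting that clade.
Most parsimonious ingroup topology: ((Taxon V,Taxon F),(Taxon Q,Taxon T)).
The clade {Taxon Q, Taxon T} is supported by tarsal claw bifid: its derived state 'yes' occurs in exactly those taxa and in no other taxon (including the outgroup).

tarsal claw bifid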